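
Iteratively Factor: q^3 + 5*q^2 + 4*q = (q)*(q^2 + 5*q + 4) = q*(q + 4)*(q + 1)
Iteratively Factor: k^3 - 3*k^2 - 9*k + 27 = (k + 3)*(k^2 - 6*k + 9) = (k - 3)*(k + 3)*(k - 3)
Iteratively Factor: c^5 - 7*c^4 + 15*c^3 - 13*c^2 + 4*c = (c)*(c^4 - 7*c^3 + 15*c^2 - 13*c + 4) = c*(c - 1)*(c^3 - 6*c^2 + 9*c - 4) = c*(c - 1)^2*(c^2 - 5*c + 4) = c*(c - 1)^3*(c - 4)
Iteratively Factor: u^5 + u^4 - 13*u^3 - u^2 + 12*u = (u)*(u^4 + u^3 - 13*u^2 - u + 12) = u*(u + 4)*(u^3 - 3*u^2 - u + 3) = u*(u - 1)*(u + 4)*(u^2 - 2*u - 3) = u*(u - 3)*(u - 1)*(u + 4)*(u + 1)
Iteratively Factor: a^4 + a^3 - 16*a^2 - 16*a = (a - 4)*(a^3 + 5*a^2 + 4*a) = (a - 4)*(a + 4)*(a^2 + a) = a*(a - 4)*(a + 4)*(a + 1)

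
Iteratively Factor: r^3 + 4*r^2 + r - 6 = (r - 1)*(r^2 + 5*r + 6) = (r - 1)*(r + 3)*(r + 2)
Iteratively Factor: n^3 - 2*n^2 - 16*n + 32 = (n - 2)*(n^2 - 16) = (n - 2)*(n + 4)*(n - 4)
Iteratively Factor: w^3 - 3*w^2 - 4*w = (w - 4)*(w^2 + w) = w*(w - 4)*(w + 1)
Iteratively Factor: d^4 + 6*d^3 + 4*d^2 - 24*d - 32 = (d - 2)*(d^3 + 8*d^2 + 20*d + 16) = (d - 2)*(d + 2)*(d^2 + 6*d + 8) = (d - 2)*(d + 2)^2*(d + 4)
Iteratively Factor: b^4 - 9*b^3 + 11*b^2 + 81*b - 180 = (b - 3)*(b^3 - 6*b^2 - 7*b + 60) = (b - 4)*(b - 3)*(b^2 - 2*b - 15) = (b - 5)*(b - 4)*(b - 3)*(b + 3)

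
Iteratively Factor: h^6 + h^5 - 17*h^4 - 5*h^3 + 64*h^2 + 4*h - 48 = (h + 2)*(h^5 - h^4 - 15*h^3 + 25*h^2 + 14*h - 24) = (h - 2)*(h + 2)*(h^4 + h^3 - 13*h^2 - h + 12) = (h - 2)*(h + 2)*(h + 4)*(h^3 - 3*h^2 - h + 3) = (h - 2)*(h + 1)*(h + 2)*(h + 4)*(h^2 - 4*h + 3) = (h - 3)*(h - 2)*(h + 1)*(h + 2)*(h + 4)*(h - 1)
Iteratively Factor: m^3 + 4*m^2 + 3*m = (m)*(m^2 + 4*m + 3) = m*(m + 1)*(m + 3)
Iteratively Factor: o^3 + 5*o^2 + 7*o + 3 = (o + 1)*(o^2 + 4*o + 3) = (o + 1)^2*(o + 3)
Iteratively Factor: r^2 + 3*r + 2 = (r + 1)*(r + 2)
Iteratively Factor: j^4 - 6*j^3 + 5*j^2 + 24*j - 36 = (j - 3)*(j^3 - 3*j^2 - 4*j + 12) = (j - 3)^2*(j^2 - 4) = (j - 3)^2*(j - 2)*(j + 2)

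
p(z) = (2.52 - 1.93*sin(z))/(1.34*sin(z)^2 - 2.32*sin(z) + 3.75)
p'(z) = (2.52 - 1.93*sin(z))*(-2.68*sin(z)*cos(z) + 2.32*cos(z))/(1.34*sin(z)^2 - 2.32*sin(z) + 3.75)^2 - 1.93*cos(z)/(1.34*sin(z)^2 - 2.32*sin(z) + 3.75)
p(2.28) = 0.38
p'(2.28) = 0.43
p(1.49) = 0.22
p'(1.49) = -0.06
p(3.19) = 0.68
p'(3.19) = 0.07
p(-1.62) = 0.60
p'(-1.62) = -0.01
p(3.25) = 0.68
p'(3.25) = 0.04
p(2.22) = 0.36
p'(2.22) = 0.41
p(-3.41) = 0.62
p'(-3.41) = 0.28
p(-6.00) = 0.62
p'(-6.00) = -0.29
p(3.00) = 0.65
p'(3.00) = 0.19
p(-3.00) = 0.68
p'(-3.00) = 0.02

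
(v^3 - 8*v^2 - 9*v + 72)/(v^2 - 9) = v - 8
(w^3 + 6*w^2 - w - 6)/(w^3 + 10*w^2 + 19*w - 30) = (w + 1)/(w + 5)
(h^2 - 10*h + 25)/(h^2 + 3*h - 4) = (h^2 - 10*h + 25)/(h^2 + 3*h - 4)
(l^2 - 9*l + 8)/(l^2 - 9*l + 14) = (l^2 - 9*l + 8)/(l^2 - 9*l + 14)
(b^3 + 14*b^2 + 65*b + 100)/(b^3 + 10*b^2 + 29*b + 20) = (b + 5)/(b + 1)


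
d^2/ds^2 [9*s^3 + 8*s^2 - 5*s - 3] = 54*s + 16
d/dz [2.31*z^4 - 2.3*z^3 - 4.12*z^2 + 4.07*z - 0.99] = 9.24*z^3 - 6.9*z^2 - 8.24*z + 4.07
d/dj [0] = 0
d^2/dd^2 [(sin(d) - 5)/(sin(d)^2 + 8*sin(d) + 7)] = (-9*(1 - cos(2*d))^2/4 + 371*sin(d)/4 - 29*sin(3*d)/4 - 143*cos(2*d)/2 + cos(4*d) - 1223/2)/((sin(d) + 1)^2*(sin(d) + 7)^3)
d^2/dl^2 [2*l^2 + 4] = 4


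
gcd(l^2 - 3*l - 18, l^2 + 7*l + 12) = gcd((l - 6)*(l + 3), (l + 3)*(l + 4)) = l + 3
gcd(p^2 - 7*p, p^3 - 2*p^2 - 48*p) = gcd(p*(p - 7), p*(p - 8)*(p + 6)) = p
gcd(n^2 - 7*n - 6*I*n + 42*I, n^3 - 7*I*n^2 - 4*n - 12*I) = n - 6*I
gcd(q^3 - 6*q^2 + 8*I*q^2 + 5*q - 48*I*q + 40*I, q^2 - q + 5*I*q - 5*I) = q - 1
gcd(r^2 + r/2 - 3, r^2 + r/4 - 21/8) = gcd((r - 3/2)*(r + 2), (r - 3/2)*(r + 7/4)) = r - 3/2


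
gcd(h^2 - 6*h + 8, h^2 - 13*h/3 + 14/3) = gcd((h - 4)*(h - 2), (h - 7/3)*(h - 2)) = h - 2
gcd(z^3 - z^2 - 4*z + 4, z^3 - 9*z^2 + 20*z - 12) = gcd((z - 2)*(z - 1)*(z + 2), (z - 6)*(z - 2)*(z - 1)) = z^2 - 3*z + 2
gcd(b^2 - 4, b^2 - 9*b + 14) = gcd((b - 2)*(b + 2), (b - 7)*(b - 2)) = b - 2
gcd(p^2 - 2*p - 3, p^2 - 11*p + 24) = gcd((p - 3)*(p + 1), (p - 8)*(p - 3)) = p - 3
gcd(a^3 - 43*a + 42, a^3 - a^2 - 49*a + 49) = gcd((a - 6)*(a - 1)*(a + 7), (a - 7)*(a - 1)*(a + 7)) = a^2 + 6*a - 7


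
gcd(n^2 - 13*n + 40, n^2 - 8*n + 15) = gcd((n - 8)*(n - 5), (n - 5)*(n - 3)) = n - 5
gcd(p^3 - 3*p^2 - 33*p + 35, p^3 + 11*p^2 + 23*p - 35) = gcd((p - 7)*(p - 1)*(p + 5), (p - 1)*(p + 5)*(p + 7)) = p^2 + 4*p - 5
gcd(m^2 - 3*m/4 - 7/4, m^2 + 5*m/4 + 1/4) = m + 1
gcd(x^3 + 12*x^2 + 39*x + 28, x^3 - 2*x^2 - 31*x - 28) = x^2 + 5*x + 4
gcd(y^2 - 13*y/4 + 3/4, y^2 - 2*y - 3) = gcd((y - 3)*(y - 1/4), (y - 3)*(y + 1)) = y - 3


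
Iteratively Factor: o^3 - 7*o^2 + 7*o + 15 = (o - 5)*(o^2 - 2*o - 3) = (o - 5)*(o + 1)*(o - 3)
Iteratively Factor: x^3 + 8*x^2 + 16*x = (x + 4)*(x^2 + 4*x) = (x + 4)^2*(x)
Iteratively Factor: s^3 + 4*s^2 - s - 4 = (s + 4)*(s^2 - 1) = (s - 1)*(s + 4)*(s + 1)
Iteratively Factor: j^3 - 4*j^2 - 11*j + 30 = (j - 2)*(j^2 - 2*j - 15) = (j - 2)*(j + 3)*(j - 5)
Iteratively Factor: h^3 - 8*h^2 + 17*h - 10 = (h - 5)*(h^2 - 3*h + 2) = (h - 5)*(h - 2)*(h - 1)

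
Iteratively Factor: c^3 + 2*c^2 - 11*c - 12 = (c - 3)*(c^2 + 5*c + 4) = (c - 3)*(c + 4)*(c + 1)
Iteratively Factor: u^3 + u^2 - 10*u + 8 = (u + 4)*(u^2 - 3*u + 2) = (u - 2)*(u + 4)*(u - 1)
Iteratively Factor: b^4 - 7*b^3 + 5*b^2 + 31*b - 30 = (b - 1)*(b^3 - 6*b^2 - b + 30) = (b - 1)*(b + 2)*(b^2 - 8*b + 15) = (b - 3)*(b - 1)*(b + 2)*(b - 5)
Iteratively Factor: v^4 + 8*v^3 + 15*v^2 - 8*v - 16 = (v + 4)*(v^3 + 4*v^2 - v - 4) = (v - 1)*(v + 4)*(v^2 + 5*v + 4) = (v - 1)*(v + 1)*(v + 4)*(v + 4)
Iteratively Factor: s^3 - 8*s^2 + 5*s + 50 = (s - 5)*(s^2 - 3*s - 10) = (s - 5)*(s + 2)*(s - 5)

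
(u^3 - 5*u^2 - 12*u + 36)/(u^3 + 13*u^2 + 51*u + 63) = (u^2 - 8*u + 12)/(u^2 + 10*u + 21)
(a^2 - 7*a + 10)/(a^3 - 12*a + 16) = (a - 5)/(a^2 + 2*a - 8)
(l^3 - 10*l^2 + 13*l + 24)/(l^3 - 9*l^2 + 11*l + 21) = (l - 8)/(l - 7)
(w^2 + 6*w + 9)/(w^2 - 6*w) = (w^2 + 6*w + 9)/(w*(w - 6))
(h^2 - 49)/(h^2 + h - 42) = (h - 7)/(h - 6)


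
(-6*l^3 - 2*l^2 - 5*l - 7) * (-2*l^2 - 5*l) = 12*l^5 + 34*l^4 + 20*l^3 + 39*l^2 + 35*l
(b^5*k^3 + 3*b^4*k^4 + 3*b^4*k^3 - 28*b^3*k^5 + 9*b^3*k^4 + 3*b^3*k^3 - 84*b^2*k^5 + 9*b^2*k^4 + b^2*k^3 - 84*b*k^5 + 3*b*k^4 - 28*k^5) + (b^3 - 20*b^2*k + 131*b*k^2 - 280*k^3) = b^5*k^3 + 3*b^4*k^4 + 3*b^4*k^3 - 28*b^3*k^5 + 9*b^3*k^4 + 3*b^3*k^3 + b^3 - 84*b^2*k^5 + 9*b^2*k^4 + b^2*k^3 - 20*b^2*k - 84*b*k^5 + 3*b*k^4 + 131*b*k^2 - 28*k^5 - 280*k^3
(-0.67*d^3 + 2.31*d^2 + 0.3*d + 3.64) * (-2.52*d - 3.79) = 1.6884*d^4 - 3.2819*d^3 - 9.5109*d^2 - 10.3098*d - 13.7956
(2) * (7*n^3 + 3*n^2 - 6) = 14*n^3 + 6*n^2 - 12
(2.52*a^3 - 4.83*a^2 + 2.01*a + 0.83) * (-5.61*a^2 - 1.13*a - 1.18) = -14.1372*a^5 + 24.2487*a^4 - 8.7918*a^3 - 1.2282*a^2 - 3.3097*a - 0.9794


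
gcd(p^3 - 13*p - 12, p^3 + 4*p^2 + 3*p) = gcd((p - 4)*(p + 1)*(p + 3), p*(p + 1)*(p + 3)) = p^2 + 4*p + 3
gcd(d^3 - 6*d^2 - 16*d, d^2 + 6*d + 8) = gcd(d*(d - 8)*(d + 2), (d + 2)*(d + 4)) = d + 2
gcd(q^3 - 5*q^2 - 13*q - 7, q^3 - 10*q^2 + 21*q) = q - 7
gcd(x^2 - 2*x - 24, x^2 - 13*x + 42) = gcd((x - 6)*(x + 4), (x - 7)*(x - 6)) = x - 6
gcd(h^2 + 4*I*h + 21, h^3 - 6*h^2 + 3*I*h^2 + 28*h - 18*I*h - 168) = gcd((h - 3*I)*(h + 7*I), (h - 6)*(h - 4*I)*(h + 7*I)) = h + 7*I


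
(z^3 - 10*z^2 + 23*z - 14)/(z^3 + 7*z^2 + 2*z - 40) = (z^2 - 8*z + 7)/(z^2 + 9*z + 20)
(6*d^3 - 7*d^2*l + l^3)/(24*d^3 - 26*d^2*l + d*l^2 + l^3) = (6*d^2 - d*l - l^2)/(24*d^2 - 2*d*l - l^2)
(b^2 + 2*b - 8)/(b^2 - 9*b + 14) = (b + 4)/(b - 7)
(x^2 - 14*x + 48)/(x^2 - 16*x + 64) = (x - 6)/(x - 8)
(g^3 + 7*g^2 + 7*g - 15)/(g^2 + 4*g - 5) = g + 3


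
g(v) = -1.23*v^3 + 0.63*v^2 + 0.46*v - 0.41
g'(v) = -3.69*v^2 + 1.26*v + 0.46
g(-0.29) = -0.46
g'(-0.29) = -0.22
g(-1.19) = 2.01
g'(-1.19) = -6.26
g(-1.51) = 4.57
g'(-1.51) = -9.86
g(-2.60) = 24.27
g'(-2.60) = -27.76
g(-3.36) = 51.81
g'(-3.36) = -45.43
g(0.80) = -0.27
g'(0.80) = -0.89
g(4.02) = -68.29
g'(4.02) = -54.11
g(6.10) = -253.35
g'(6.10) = -129.16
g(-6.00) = 285.19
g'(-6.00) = -139.94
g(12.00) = -2029.61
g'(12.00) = -515.78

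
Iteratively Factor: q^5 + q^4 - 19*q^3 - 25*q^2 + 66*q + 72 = (q + 3)*(q^4 - 2*q^3 - 13*q^2 + 14*q + 24) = (q + 1)*(q + 3)*(q^3 - 3*q^2 - 10*q + 24) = (q - 4)*(q + 1)*(q + 3)*(q^2 + q - 6) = (q - 4)*(q + 1)*(q + 3)^2*(q - 2)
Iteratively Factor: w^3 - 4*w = (w + 2)*(w^2 - 2*w) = w*(w + 2)*(w - 2)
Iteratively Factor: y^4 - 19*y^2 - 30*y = (y - 5)*(y^3 + 5*y^2 + 6*y) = (y - 5)*(y + 2)*(y^2 + 3*y) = (y - 5)*(y + 2)*(y + 3)*(y)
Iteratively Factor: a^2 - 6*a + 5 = (a - 5)*(a - 1)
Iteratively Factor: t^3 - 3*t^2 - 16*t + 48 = (t - 4)*(t^2 + t - 12) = (t - 4)*(t - 3)*(t + 4)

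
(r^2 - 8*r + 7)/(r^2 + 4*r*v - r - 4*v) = (r - 7)/(r + 4*v)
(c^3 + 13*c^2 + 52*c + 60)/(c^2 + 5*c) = c + 8 + 12/c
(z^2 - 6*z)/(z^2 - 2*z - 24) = z/(z + 4)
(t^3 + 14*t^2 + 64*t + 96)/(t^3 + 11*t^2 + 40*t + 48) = (t + 6)/(t + 3)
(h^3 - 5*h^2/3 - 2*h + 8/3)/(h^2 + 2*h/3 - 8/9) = 3*(h^2 - 3*h + 2)/(3*h - 2)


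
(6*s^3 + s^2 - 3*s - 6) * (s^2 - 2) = 6*s^5 + s^4 - 15*s^3 - 8*s^2 + 6*s + 12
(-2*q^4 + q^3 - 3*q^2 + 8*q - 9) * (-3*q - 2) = 6*q^5 + q^4 + 7*q^3 - 18*q^2 + 11*q + 18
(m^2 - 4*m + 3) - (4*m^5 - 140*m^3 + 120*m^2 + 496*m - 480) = -4*m^5 + 140*m^3 - 119*m^2 - 500*m + 483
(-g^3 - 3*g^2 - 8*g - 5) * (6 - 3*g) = 3*g^4 + 3*g^3 + 6*g^2 - 33*g - 30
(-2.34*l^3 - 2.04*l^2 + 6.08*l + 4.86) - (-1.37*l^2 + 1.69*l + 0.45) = -2.34*l^3 - 0.67*l^2 + 4.39*l + 4.41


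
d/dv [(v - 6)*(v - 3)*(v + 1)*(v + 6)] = 4*v^3 - 6*v^2 - 78*v + 72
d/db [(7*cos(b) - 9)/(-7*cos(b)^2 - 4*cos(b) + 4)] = (-49*cos(b)^2 + 126*cos(b) + 8)*sin(b)/(-7*sin(b)^2 + 4*cos(b) + 3)^2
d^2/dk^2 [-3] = 0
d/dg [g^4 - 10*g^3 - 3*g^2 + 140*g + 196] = 4*g^3 - 30*g^2 - 6*g + 140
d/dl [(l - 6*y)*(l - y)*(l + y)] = 3*l^2 - 12*l*y - y^2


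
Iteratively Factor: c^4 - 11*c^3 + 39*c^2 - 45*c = (c - 3)*(c^3 - 8*c^2 + 15*c) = c*(c - 3)*(c^2 - 8*c + 15) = c*(c - 5)*(c - 3)*(c - 3)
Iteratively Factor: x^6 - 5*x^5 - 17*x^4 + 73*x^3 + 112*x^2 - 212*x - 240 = (x - 2)*(x^5 - 3*x^4 - 23*x^3 + 27*x^2 + 166*x + 120) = (x - 2)*(x + 2)*(x^4 - 5*x^3 - 13*x^2 + 53*x + 60) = (x - 4)*(x - 2)*(x + 2)*(x^3 - x^2 - 17*x - 15) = (x - 5)*(x - 4)*(x - 2)*(x + 2)*(x^2 + 4*x + 3) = (x - 5)*(x - 4)*(x - 2)*(x + 1)*(x + 2)*(x + 3)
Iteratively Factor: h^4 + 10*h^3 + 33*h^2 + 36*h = (h + 4)*(h^3 + 6*h^2 + 9*h) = h*(h + 4)*(h^2 + 6*h + 9) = h*(h + 3)*(h + 4)*(h + 3)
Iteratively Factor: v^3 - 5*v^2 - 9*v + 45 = (v - 3)*(v^2 - 2*v - 15) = (v - 5)*(v - 3)*(v + 3)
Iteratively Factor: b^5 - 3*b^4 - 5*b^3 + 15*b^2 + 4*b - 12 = (b + 1)*(b^4 - 4*b^3 - b^2 + 16*b - 12) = (b - 2)*(b + 1)*(b^3 - 2*b^2 - 5*b + 6) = (b - 3)*(b - 2)*(b + 1)*(b^2 + b - 2) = (b - 3)*(b - 2)*(b + 1)*(b + 2)*(b - 1)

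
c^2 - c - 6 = (c - 3)*(c + 2)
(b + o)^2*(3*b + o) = 3*b^3 + 7*b^2*o + 5*b*o^2 + o^3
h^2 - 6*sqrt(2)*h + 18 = (h - 3*sqrt(2))^2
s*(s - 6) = s^2 - 6*s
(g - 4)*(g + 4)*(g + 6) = g^3 + 6*g^2 - 16*g - 96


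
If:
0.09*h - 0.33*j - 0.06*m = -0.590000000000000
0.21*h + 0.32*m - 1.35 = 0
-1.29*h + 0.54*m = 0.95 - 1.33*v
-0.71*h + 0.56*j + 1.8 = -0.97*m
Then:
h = 5.74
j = 3.27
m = 0.45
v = 6.09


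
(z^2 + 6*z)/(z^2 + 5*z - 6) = z/(z - 1)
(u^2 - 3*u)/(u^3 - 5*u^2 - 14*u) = (3 - u)/(-u^2 + 5*u + 14)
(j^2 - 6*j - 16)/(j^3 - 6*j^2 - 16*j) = 1/j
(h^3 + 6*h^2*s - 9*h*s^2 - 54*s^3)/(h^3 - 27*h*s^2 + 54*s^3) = (-h - 3*s)/(-h + 3*s)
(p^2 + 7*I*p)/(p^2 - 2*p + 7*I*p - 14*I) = p/(p - 2)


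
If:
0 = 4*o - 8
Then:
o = 2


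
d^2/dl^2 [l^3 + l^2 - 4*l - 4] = 6*l + 2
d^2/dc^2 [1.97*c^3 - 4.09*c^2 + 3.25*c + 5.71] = 11.82*c - 8.18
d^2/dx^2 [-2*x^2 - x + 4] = -4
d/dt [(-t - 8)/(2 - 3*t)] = -26/(3*t - 2)^2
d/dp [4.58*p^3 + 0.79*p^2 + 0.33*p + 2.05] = 13.74*p^2 + 1.58*p + 0.33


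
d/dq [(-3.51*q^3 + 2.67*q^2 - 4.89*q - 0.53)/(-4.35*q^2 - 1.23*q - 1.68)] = (15.2685*q^4 + 8.6346*q^3 - 6.86519999999999*q^2 - 13.5822*q + 7.5633)/(18.9225*q^4 + 10.701*q^3 + 16.1289*q^2 + 4.1328*q + 2.8224)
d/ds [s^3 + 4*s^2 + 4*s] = 3*s^2 + 8*s + 4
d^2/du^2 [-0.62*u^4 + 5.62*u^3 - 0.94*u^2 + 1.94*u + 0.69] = -7.44*u^2 + 33.72*u - 1.88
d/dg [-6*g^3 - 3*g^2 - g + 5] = -18*g^2 - 6*g - 1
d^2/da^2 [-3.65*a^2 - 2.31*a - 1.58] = -7.30000000000000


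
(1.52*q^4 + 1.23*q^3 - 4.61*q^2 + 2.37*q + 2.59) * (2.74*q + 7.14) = 4.1648*q^5 + 14.223*q^4 - 3.8492*q^3 - 26.4216*q^2 + 24.0184*q + 18.4926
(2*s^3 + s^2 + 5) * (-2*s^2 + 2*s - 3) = -4*s^5 + 2*s^4 - 4*s^3 - 13*s^2 + 10*s - 15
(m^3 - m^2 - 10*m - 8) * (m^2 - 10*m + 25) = m^5 - 11*m^4 + 25*m^3 + 67*m^2 - 170*m - 200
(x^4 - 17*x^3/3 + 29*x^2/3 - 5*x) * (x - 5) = x^5 - 32*x^4/3 + 38*x^3 - 160*x^2/3 + 25*x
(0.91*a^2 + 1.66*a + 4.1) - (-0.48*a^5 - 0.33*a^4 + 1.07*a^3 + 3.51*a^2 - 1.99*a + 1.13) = 0.48*a^5 + 0.33*a^4 - 1.07*a^3 - 2.6*a^2 + 3.65*a + 2.97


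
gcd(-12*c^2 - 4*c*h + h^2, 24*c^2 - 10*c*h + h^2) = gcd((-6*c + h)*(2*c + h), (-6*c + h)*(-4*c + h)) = 6*c - h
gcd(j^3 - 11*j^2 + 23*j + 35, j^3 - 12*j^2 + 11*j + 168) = j - 7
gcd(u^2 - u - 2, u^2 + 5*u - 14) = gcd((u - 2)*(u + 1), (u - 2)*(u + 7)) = u - 2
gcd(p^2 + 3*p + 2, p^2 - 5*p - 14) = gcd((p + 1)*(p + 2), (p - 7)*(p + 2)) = p + 2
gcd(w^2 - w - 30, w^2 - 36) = w - 6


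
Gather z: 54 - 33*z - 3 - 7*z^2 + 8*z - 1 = -7*z^2 - 25*z + 50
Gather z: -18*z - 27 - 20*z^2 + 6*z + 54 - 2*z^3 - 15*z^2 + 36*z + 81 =-2*z^3 - 35*z^2 + 24*z + 108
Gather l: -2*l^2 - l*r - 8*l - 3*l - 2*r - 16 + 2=-2*l^2 + l*(-r - 11) - 2*r - 14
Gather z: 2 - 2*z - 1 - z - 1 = -3*z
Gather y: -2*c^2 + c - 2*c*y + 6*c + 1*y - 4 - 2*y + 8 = -2*c^2 + 7*c + y*(-2*c - 1) + 4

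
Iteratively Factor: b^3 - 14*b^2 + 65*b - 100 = (b - 5)*(b^2 - 9*b + 20) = (b - 5)*(b - 4)*(b - 5)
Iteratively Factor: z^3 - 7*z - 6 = (z - 3)*(z^2 + 3*z + 2) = (z - 3)*(z + 2)*(z + 1)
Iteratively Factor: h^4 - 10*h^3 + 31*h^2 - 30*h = (h - 2)*(h^3 - 8*h^2 + 15*h) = (h - 5)*(h - 2)*(h^2 - 3*h) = (h - 5)*(h - 3)*(h - 2)*(h)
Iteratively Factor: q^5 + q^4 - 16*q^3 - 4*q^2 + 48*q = (q + 4)*(q^4 - 3*q^3 - 4*q^2 + 12*q) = (q - 2)*(q + 4)*(q^3 - q^2 - 6*q) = (q - 3)*(q - 2)*(q + 4)*(q^2 + 2*q) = q*(q - 3)*(q - 2)*(q + 4)*(q + 2)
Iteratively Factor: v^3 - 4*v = (v - 2)*(v^2 + 2*v) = v*(v - 2)*(v + 2)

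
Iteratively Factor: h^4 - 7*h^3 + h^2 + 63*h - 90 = (h - 2)*(h^3 - 5*h^2 - 9*h + 45) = (h - 2)*(h + 3)*(h^2 - 8*h + 15) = (h - 3)*(h - 2)*(h + 3)*(h - 5)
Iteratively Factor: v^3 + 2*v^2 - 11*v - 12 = (v + 1)*(v^2 + v - 12) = (v + 1)*(v + 4)*(v - 3)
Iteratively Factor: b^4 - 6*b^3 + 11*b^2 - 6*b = (b - 2)*(b^3 - 4*b^2 + 3*b) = b*(b - 2)*(b^2 - 4*b + 3) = b*(b - 2)*(b - 1)*(b - 3)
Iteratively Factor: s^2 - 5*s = (s)*(s - 5)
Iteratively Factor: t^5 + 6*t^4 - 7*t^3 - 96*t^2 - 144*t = (t + 3)*(t^4 + 3*t^3 - 16*t^2 - 48*t) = (t + 3)^2*(t^3 - 16*t) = (t - 4)*(t + 3)^2*(t^2 + 4*t) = (t - 4)*(t + 3)^2*(t + 4)*(t)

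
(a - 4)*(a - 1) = a^2 - 5*a + 4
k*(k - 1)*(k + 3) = k^3 + 2*k^2 - 3*k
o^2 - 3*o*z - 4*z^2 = (o - 4*z)*(o + z)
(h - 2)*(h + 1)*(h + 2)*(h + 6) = h^4 + 7*h^3 + 2*h^2 - 28*h - 24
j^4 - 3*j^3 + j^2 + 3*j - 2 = (j - 2)*(j - 1)^2*(j + 1)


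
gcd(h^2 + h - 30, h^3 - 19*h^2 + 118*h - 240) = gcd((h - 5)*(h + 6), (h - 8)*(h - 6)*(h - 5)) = h - 5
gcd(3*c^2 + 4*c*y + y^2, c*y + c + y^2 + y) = c + y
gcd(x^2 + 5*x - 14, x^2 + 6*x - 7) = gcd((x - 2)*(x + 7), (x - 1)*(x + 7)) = x + 7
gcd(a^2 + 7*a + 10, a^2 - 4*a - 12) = a + 2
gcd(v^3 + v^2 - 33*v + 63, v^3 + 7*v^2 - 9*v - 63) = v^2 + 4*v - 21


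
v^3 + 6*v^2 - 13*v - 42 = (v - 3)*(v + 2)*(v + 7)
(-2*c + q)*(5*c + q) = -10*c^2 + 3*c*q + q^2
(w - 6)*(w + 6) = w^2 - 36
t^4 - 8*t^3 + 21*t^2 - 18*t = t*(t - 3)^2*(t - 2)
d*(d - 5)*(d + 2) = d^3 - 3*d^2 - 10*d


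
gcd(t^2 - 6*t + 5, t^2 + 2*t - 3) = t - 1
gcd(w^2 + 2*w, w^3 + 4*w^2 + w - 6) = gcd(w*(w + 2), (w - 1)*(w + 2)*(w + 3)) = w + 2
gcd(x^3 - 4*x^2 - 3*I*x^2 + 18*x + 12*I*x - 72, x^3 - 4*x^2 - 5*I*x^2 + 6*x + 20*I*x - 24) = x^2 + x*(-4 - 6*I) + 24*I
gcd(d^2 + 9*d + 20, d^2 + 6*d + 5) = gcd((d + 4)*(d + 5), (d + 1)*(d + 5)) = d + 5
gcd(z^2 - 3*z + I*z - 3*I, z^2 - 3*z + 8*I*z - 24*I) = z - 3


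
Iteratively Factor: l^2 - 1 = (l + 1)*(l - 1)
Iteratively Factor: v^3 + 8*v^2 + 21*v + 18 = (v + 2)*(v^2 + 6*v + 9) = (v + 2)*(v + 3)*(v + 3)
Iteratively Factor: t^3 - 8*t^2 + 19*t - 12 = (t - 4)*(t^2 - 4*t + 3) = (t - 4)*(t - 3)*(t - 1)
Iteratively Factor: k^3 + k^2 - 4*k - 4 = (k + 2)*(k^2 - k - 2) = (k - 2)*(k + 2)*(k + 1)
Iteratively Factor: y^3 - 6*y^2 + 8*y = (y)*(y^2 - 6*y + 8) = y*(y - 4)*(y - 2)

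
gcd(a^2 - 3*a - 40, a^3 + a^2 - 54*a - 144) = a - 8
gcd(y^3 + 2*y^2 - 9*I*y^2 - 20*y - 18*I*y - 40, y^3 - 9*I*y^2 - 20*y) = y^2 - 9*I*y - 20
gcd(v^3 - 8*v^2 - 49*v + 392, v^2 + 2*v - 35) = v + 7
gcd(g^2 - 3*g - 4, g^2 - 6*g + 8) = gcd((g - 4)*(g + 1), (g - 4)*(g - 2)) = g - 4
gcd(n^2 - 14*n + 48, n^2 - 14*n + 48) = n^2 - 14*n + 48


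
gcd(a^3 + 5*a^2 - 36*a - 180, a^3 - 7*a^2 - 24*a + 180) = a^2 - a - 30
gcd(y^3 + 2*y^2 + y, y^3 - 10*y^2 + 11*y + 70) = 1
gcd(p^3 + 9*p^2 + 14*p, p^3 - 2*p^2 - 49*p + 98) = p + 7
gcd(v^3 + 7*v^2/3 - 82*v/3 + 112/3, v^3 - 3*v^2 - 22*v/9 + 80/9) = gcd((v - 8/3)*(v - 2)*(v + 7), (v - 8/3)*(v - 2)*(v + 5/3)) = v^2 - 14*v/3 + 16/3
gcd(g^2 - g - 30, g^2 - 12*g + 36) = g - 6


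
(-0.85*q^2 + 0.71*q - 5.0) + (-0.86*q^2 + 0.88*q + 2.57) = -1.71*q^2 + 1.59*q - 2.43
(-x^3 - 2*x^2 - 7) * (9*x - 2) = -9*x^4 - 16*x^3 + 4*x^2 - 63*x + 14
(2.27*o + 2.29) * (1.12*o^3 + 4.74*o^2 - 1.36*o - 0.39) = 2.5424*o^4 + 13.3246*o^3 + 7.7674*o^2 - 3.9997*o - 0.8931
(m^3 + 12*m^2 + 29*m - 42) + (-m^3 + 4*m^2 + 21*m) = 16*m^2 + 50*m - 42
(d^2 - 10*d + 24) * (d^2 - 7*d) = d^4 - 17*d^3 + 94*d^2 - 168*d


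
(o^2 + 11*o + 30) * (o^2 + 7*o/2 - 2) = o^4 + 29*o^3/2 + 133*o^2/2 + 83*o - 60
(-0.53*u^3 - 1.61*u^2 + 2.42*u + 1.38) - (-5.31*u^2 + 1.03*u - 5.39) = -0.53*u^3 + 3.7*u^2 + 1.39*u + 6.77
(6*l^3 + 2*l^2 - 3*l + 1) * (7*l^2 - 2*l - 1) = 42*l^5 + 2*l^4 - 31*l^3 + 11*l^2 + l - 1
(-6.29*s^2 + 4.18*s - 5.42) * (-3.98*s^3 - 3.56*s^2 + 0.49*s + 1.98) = 25.0342*s^5 + 5.756*s^4 + 3.6087*s^3 + 8.8892*s^2 + 5.6206*s - 10.7316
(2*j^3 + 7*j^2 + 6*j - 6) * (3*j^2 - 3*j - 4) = 6*j^5 + 15*j^4 - 11*j^3 - 64*j^2 - 6*j + 24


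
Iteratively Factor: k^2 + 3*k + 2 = (k + 1)*(k + 2)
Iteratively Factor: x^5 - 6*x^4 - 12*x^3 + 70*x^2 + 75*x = (x + 1)*(x^4 - 7*x^3 - 5*x^2 + 75*x) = (x - 5)*(x + 1)*(x^3 - 2*x^2 - 15*x) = x*(x - 5)*(x + 1)*(x^2 - 2*x - 15) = x*(x - 5)*(x + 1)*(x + 3)*(x - 5)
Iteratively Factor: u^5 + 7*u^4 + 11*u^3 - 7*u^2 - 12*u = (u + 1)*(u^4 + 6*u^3 + 5*u^2 - 12*u) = (u + 1)*(u + 4)*(u^3 + 2*u^2 - 3*u) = u*(u + 1)*(u + 4)*(u^2 + 2*u - 3) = u*(u + 1)*(u + 3)*(u + 4)*(u - 1)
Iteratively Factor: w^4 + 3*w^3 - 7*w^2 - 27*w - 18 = (w - 3)*(w^3 + 6*w^2 + 11*w + 6) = (w - 3)*(w + 3)*(w^2 + 3*w + 2) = (w - 3)*(w + 1)*(w + 3)*(w + 2)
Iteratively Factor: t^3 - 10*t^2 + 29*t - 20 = (t - 5)*(t^2 - 5*t + 4) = (t - 5)*(t - 1)*(t - 4)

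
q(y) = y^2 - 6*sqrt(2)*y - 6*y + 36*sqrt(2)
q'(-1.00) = -16.49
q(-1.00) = 66.40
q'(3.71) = -7.07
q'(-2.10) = -18.69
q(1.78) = 28.30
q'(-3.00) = -20.49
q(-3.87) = 121.95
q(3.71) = 10.94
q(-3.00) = 103.37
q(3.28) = 14.16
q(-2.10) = 85.74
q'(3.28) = -7.93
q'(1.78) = -10.93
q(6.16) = -0.37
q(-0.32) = 55.65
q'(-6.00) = -26.49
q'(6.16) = -2.17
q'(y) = 2*y - 6*sqrt(2) - 6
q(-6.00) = 173.82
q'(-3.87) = -22.23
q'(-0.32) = -15.13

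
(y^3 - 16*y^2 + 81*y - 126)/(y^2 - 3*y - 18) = (y^2 - 10*y + 21)/(y + 3)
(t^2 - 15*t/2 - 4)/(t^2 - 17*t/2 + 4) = (2*t + 1)/(2*t - 1)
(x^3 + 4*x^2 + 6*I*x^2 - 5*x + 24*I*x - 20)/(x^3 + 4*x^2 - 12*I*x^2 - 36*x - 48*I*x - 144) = (x^2 + 6*I*x - 5)/(x^2 - 12*I*x - 36)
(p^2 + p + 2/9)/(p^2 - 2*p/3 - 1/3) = (p + 2/3)/(p - 1)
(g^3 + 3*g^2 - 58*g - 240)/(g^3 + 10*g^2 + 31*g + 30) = (g^2 - 2*g - 48)/(g^2 + 5*g + 6)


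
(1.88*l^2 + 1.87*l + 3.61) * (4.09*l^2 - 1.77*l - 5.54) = 7.6892*l^4 + 4.3207*l^3 + 1.0398*l^2 - 16.7495*l - 19.9994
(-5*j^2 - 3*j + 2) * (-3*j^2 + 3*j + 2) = 15*j^4 - 6*j^3 - 25*j^2 + 4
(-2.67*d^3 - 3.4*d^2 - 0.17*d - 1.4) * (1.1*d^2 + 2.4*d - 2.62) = -2.937*d^5 - 10.148*d^4 - 1.3516*d^3 + 6.96*d^2 - 2.9146*d + 3.668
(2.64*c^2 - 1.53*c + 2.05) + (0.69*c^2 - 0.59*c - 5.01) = 3.33*c^2 - 2.12*c - 2.96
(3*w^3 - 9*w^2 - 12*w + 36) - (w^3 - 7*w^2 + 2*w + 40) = 2*w^3 - 2*w^2 - 14*w - 4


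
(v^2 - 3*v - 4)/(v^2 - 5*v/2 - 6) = 2*(v + 1)/(2*v + 3)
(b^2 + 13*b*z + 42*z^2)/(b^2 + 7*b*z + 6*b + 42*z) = (b + 6*z)/(b + 6)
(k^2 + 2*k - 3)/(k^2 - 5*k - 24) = (k - 1)/(k - 8)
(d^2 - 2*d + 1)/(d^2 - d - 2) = (-d^2 + 2*d - 1)/(-d^2 + d + 2)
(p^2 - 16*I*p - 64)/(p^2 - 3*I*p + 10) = (p^2 - 16*I*p - 64)/(p^2 - 3*I*p + 10)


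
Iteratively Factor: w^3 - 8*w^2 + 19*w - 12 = (w - 4)*(w^2 - 4*w + 3) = (w - 4)*(w - 3)*(w - 1)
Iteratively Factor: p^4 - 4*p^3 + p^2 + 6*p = (p - 3)*(p^3 - p^2 - 2*p) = p*(p - 3)*(p^2 - p - 2) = p*(p - 3)*(p - 2)*(p + 1)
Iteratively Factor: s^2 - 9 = (s + 3)*(s - 3)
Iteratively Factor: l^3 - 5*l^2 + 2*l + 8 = (l - 4)*(l^2 - l - 2) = (l - 4)*(l + 1)*(l - 2)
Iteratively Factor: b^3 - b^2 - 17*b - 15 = (b + 1)*(b^2 - 2*b - 15) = (b + 1)*(b + 3)*(b - 5)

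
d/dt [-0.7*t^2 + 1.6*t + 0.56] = 1.6 - 1.4*t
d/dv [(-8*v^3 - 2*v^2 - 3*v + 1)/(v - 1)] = 2*(-8*v^3 + 11*v^2 + 2*v + 1)/(v^2 - 2*v + 1)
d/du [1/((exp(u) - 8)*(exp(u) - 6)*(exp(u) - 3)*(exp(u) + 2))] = (-4*exp(3*u) + 45*exp(2*u) - 112*exp(u) - 36)*exp(u)/(exp(8*u) - 30*exp(7*u) + 337*exp(6*u) - 1608*exp(5*u) + 1480*exp(4*u) + 12672*exp(3*u) - 30960*exp(2*u) - 20736*exp(u) + 82944)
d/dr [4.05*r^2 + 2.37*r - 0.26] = 8.1*r + 2.37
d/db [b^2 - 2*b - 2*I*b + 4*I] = 2*b - 2 - 2*I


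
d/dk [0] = 0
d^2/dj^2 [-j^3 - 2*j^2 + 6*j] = -6*j - 4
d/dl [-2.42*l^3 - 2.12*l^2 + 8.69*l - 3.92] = -7.26*l^2 - 4.24*l + 8.69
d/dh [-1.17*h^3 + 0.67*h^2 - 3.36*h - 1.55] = -3.51*h^2 + 1.34*h - 3.36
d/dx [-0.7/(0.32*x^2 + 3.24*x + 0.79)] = (0.448*x + 2.268)/(0.32*x^2 + 3.24*x + 0.79)^2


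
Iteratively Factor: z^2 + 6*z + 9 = (z + 3)*(z + 3)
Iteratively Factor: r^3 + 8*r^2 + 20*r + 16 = (r + 2)*(r^2 + 6*r + 8) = (r + 2)*(r + 4)*(r + 2)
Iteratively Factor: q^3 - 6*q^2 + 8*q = (q - 4)*(q^2 - 2*q) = (q - 4)*(q - 2)*(q)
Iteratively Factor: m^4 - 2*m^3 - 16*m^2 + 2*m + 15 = (m + 3)*(m^3 - 5*m^2 - m + 5) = (m - 1)*(m + 3)*(m^2 - 4*m - 5) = (m - 1)*(m + 1)*(m + 3)*(m - 5)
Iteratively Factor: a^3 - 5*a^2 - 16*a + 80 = (a + 4)*(a^2 - 9*a + 20) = (a - 4)*(a + 4)*(a - 5)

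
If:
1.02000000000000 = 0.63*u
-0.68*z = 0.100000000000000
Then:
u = 1.62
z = -0.15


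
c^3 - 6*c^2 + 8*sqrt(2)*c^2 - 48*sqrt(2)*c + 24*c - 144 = (c - 6)*(c + 2*sqrt(2))*(c + 6*sqrt(2))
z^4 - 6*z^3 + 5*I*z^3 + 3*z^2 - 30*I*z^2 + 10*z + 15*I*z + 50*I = (z - 5)*(z - 2)*(z + 1)*(z + 5*I)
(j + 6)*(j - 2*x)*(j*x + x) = j^3*x - 2*j^2*x^2 + 7*j^2*x - 14*j*x^2 + 6*j*x - 12*x^2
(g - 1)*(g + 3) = g^2 + 2*g - 3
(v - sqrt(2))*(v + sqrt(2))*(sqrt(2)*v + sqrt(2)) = sqrt(2)*v^3 + sqrt(2)*v^2 - 2*sqrt(2)*v - 2*sqrt(2)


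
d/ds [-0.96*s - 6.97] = -0.960000000000000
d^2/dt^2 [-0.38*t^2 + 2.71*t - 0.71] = -0.760000000000000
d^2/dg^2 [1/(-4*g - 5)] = -32/(4*g + 5)^3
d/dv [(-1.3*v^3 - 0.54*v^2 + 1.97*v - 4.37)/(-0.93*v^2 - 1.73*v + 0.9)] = (1.209*v^4 + 4.498*v^3 - 0.7437*v^2 - 9.1002*v - 5.7871)/(0.8649*v^4 + 3.2178*v^3 + 1.3189*v^2 - 3.114*v + 0.81)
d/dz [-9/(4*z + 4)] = 9/(4*(z + 1)^2)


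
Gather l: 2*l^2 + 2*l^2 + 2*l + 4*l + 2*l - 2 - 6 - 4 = 4*l^2 + 8*l - 12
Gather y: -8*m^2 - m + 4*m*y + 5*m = -8*m^2 + 4*m*y + 4*m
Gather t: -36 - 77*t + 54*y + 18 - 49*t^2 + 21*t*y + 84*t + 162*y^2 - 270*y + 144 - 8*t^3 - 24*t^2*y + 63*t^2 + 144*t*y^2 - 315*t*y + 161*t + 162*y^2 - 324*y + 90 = -8*t^3 + t^2*(14 - 24*y) + t*(144*y^2 - 294*y + 168) + 324*y^2 - 540*y + 216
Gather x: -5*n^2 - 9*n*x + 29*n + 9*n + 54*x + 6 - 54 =-5*n^2 + 38*n + x*(54 - 9*n) - 48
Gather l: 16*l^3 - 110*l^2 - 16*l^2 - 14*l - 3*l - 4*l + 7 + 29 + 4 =16*l^3 - 126*l^2 - 21*l + 40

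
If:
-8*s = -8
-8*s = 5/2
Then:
No Solution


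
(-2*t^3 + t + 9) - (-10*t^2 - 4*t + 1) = -2*t^3 + 10*t^2 + 5*t + 8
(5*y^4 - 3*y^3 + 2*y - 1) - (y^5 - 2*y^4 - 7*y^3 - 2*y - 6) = -y^5 + 7*y^4 + 4*y^3 + 4*y + 5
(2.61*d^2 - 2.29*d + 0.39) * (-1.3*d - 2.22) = -3.393*d^3 - 2.8172*d^2 + 4.5768*d - 0.8658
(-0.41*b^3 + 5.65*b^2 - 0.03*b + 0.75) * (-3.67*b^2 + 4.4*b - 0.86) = 1.5047*b^5 - 22.5395*b^4 + 25.3227*b^3 - 7.7435*b^2 + 3.3258*b - 0.645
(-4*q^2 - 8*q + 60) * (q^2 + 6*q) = -4*q^4 - 32*q^3 + 12*q^2 + 360*q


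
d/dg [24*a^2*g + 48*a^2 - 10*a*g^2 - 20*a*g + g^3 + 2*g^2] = 24*a^2 - 20*a*g - 20*a + 3*g^2 + 4*g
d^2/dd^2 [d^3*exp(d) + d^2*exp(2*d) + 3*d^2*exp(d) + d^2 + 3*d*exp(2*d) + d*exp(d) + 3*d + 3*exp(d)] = d^3*exp(d) + 4*d^2*exp(2*d) + 9*d^2*exp(d) + 20*d*exp(2*d) + 19*d*exp(d) + 14*exp(2*d) + 11*exp(d) + 2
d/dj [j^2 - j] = 2*j - 1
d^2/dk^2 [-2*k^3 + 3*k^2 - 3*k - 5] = 6 - 12*k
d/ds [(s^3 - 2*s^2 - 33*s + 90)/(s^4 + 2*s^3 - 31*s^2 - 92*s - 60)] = (-s^6 + 4*s^5 + 72*s^4 - 412*s^3 - 1559*s^2 + 5820*s + 10260)/(s^8 + 4*s^7 - 58*s^6 - 308*s^5 + 473*s^4 + 5464*s^3 + 12184*s^2 + 11040*s + 3600)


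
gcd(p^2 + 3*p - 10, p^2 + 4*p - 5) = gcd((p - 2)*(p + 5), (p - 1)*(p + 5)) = p + 5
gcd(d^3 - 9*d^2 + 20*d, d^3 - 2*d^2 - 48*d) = d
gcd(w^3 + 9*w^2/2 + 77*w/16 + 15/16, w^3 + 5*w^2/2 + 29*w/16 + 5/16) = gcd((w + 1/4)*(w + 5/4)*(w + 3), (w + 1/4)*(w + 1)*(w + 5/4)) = w^2 + 3*w/2 + 5/16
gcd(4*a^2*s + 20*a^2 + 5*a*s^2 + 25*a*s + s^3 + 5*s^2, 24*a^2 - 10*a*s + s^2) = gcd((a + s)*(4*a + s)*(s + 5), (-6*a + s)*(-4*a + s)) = 1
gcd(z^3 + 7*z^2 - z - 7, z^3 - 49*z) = z + 7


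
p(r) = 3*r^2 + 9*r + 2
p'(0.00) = 9.00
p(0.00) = 2.00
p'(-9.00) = -45.00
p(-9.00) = 164.00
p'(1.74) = 19.44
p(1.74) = 26.74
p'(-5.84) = -26.04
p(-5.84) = 51.76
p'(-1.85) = -2.10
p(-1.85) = -4.38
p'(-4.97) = -20.82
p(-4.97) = 31.37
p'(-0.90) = 3.60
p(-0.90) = -3.67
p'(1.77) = 19.62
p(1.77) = 27.33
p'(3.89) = 32.34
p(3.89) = 82.41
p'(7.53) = 54.18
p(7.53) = 239.87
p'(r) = 6*r + 9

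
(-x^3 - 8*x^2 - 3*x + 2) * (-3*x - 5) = 3*x^4 + 29*x^3 + 49*x^2 + 9*x - 10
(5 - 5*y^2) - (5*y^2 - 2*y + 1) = -10*y^2 + 2*y + 4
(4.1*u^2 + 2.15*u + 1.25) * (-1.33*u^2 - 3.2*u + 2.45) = -5.453*u^4 - 15.9795*u^3 + 1.5025*u^2 + 1.2675*u + 3.0625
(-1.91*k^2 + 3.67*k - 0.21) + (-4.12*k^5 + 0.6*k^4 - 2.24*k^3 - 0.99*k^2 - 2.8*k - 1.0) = -4.12*k^5 + 0.6*k^4 - 2.24*k^3 - 2.9*k^2 + 0.87*k - 1.21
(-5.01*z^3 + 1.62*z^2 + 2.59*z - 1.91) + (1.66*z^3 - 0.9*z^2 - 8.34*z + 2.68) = -3.35*z^3 + 0.72*z^2 - 5.75*z + 0.77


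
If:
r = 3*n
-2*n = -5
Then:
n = 5/2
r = 15/2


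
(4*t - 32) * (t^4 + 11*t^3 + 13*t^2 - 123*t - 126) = 4*t^5 + 12*t^4 - 300*t^3 - 908*t^2 + 3432*t + 4032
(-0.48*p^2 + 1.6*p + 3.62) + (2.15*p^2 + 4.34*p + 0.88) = 1.67*p^2 + 5.94*p + 4.5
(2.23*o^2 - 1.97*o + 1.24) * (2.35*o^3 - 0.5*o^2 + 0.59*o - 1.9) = 5.2405*o^5 - 5.7445*o^4 + 5.2147*o^3 - 6.0193*o^2 + 4.4746*o - 2.356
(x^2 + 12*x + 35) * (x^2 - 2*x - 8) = x^4 + 10*x^3 + 3*x^2 - 166*x - 280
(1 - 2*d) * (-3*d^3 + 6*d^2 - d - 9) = 6*d^4 - 15*d^3 + 8*d^2 + 17*d - 9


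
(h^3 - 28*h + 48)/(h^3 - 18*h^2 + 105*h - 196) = (h^2 + 4*h - 12)/(h^2 - 14*h + 49)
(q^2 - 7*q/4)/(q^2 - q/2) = (4*q - 7)/(2*(2*q - 1))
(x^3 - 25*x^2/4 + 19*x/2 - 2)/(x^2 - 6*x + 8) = x - 1/4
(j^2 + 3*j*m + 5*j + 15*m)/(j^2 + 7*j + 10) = (j + 3*m)/(j + 2)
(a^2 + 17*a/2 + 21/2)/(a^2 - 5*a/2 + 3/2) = (2*a^2 + 17*a + 21)/(2*a^2 - 5*a + 3)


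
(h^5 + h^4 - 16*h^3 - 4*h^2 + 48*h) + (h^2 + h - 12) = h^5 + h^4 - 16*h^3 - 3*h^2 + 49*h - 12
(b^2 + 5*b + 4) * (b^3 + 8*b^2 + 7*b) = b^5 + 13*b^4 + 51*b^3 + 67*b^2 + 28*b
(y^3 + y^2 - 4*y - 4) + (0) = y^3 + y^2 - 4*y - 4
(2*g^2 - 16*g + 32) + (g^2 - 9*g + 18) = 3*g^2 - 25*g + 50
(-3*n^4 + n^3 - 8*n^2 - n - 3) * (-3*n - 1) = 9*n^5 + 23*n^3 + 11*n^2 + 10*n + 3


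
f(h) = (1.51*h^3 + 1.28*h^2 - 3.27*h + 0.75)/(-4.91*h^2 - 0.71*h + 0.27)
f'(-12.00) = -0.31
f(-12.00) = 3.42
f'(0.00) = -4.81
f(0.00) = 2.78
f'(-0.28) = -545.91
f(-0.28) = 20.66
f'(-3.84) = -0.36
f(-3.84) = 0.77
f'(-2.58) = -0.45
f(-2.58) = 0.27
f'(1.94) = -0.43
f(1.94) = -0.52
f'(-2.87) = -0.42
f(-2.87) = 0.39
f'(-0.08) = -12.55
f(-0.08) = 3.45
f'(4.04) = -0.34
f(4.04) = -1.31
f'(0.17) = 9995.49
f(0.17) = 32.23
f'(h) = (9.82*h + 0.71)*(1.51*h^3 + 1.28*h^2 - 3.27*h + 0.75)/(-4.91*h^2 - 0.71*h + 0.27)^2 + (4.53*h^2 + 2.56*h - 3.27)/(-4.91*h^2 - 0.71*h + 0.27)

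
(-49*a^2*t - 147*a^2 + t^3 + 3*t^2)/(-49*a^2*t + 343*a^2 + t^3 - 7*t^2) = (t + 3)/(t - 7)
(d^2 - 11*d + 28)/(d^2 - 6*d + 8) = (d - 7)/(d - 2)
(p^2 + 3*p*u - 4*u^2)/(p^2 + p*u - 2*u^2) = (p + 4*u)/(p + 2*u)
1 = 1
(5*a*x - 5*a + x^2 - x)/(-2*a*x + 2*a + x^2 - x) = (5*a + x)/(-2*a + x)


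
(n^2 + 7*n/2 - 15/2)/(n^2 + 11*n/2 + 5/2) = (2*n - 3)/(2*n + 1)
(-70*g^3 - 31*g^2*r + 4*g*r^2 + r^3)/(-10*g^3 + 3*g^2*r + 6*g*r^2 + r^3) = (-35*g^2 + 2*g*r + r^2)/(-5*g^2 + 4*g*r + r^2)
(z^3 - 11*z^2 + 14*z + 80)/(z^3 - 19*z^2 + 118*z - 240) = (z + 2)/(z - 6)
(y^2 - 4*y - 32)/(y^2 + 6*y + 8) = (y - 8)/(y + 2)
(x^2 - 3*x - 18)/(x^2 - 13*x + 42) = (x + 3)/(x - 7)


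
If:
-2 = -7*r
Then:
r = 2/7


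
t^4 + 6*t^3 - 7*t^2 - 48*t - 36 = (t - 3)*(t + 1)*(t + 2)*(t + 6)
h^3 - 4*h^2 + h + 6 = (h - 3)*(h - 2)*(h + 1)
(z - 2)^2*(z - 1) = z^3 - 5*z^2 + 8*z - 4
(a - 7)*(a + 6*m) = a^2 + 6*a*m - 7*a - 42*m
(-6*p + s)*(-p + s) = 6*p^2 - 7*p*s + s^2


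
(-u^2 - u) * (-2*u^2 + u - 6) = 2*u^4 + u^3 + 5*u^2 + 6*u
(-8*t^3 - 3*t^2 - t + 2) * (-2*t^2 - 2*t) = 16*t^5 + 22*t^4 + 8*t^3 - 2*t^2 - 4*t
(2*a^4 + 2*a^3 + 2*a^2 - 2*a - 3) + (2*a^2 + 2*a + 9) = 2*a^4 + 2*a^3 + 4*a^2 + 6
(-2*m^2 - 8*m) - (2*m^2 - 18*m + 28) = -4*m^2 + 10*m - 28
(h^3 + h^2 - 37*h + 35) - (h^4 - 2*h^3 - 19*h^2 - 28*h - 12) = -h^4 + 3*h^3 + 20*h^2 - 9*h + 47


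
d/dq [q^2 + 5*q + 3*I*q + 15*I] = 2*q + 5 + 3*I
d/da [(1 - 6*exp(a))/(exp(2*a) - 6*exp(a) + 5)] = 2*(3*exp(2*a) - exp(a) - 12)*exp(a)/(exp(4*a) - 12*exp(3*a) + 46*exp(2*a) - 60*exp(a) + 25)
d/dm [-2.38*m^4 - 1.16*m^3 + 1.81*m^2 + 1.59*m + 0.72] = -9.52*m^3 - 3.48*m^2 + 3.62*m + 1.59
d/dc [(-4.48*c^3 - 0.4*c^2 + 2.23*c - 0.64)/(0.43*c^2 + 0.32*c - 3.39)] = (-1.9264*c^4 - 2.8672*c^3 + 44.4747*c^2 + 3.2624*c - 7.3549)/(0.1849*c^4 + 0.2752*c^3 - 2.813*c^2 - 2.1696*c + 11.4921)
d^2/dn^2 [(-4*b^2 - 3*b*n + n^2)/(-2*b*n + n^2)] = 2*b*(16*b^3 - 24*b^2*n + 12*b*n^2 + n^3)/(n^3*(8*b^3 - 12*b^2*n + 6*b*n^2 - n^3))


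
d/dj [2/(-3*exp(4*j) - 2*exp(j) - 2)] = (24*exp(3*j) + 4)*exp(j)/(3*exp(4*j) + 2*exp(j) + 2)^2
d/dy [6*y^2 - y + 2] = 12*y - 1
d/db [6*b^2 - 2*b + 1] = 12*b - 2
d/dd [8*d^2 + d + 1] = 16*d + 1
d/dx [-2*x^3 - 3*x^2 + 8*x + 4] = -6*x^2 - 6*x + 8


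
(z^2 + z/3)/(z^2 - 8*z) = (z + 1/3)/(z - 8)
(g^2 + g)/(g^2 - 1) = g/(g - 1)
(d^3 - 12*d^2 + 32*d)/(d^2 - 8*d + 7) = d*(d^2 - 12*d + 32)/(d^2 - 8*d + 7)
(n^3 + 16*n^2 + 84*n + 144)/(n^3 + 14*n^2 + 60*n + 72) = (n + 4)/(n + 2)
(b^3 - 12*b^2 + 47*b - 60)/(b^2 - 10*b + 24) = (b^2 - 8*b + 15)/(b - 6)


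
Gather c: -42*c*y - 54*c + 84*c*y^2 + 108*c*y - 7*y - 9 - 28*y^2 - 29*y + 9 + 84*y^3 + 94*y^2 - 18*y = c*(84*y^2 + 66*y - 54) + 84*y^3 + 66*y^2 - 54*y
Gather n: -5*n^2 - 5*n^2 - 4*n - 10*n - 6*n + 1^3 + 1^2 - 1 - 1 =-10*n^2 - 20*n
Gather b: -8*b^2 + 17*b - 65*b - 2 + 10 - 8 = -8*b^2 - 48*b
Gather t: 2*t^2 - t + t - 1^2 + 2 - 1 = 2*t^2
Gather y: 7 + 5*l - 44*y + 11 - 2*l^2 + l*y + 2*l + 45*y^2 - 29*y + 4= -2*l^2 + 7*l + 45*y^2 + y*(l - 73) + 22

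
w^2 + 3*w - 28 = (w - 4)*(w + 7)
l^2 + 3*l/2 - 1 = (l - 1/2)*(l + 2)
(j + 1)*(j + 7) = j^2 + 8*j + 7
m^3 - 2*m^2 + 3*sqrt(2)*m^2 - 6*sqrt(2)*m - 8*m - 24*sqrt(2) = (m - 4)*(m + 2)*(m + 3*sqrt(2))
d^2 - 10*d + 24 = (d - 6)*(d - 4)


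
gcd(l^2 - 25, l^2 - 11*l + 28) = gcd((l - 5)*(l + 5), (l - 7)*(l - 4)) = 1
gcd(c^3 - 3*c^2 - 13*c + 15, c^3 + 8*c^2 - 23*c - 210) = c - 5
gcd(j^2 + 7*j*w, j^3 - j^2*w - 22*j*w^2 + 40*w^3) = 1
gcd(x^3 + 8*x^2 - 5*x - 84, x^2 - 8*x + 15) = x - 3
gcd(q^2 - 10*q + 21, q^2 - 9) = q - 3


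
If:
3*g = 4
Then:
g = 4/3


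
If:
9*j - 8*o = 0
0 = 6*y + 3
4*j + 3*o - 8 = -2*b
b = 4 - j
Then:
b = 4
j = 0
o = 0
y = -1/2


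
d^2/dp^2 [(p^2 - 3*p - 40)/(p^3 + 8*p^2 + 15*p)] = 2*(p^3 - 24*p^2 - 72*p - 72)/(p^3*(p^3 + 9*p^2 + 27*p + 27))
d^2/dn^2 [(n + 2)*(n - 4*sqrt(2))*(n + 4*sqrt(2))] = 6*n + 4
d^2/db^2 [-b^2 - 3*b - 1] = -2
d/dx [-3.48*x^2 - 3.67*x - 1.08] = -6.96*x - 3.67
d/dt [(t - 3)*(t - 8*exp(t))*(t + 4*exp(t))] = -4*t^2*exp(t) + 3*t^2 - 64*t*exp(2*t) + 4*t*exp(t) - 6*t + 160*exp(2*t) + 12*exp(t)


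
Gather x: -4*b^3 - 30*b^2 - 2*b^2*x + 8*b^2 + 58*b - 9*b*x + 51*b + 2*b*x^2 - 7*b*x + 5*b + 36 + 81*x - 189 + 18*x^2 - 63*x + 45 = -4*b^3 - 22*b^2 + 114*b + x^2*(2*b + 18) + x*(-2*b^2 - 16*b + 18) - 108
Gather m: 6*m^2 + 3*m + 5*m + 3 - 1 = 6*m^2 + 8*m + 2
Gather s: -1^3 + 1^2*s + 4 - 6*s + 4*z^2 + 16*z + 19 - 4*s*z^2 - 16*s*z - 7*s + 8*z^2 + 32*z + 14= s*(-4*z^2 - 16*z - 12) + 12*z^2 + 48*z + 36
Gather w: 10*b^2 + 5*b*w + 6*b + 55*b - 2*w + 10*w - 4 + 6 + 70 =10*b^2 + 61*b + w*(5*b + 8) + 72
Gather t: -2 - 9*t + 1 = -9*t - 1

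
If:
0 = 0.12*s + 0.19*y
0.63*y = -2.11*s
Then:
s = 0.00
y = 0.00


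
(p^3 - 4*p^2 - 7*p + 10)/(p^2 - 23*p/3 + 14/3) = 3*(p^3 - 4*p^2 - 7*p + 10)/(3*p^2 - 23*p + 14)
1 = 1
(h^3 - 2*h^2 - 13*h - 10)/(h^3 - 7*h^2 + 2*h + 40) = (h + 1)/(h - 4)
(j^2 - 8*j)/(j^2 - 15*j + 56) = j/(j - 7)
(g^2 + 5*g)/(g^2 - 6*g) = (g + 5)/(g - 6)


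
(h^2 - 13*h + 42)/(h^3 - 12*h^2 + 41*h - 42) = (h - 6)/(h^2 - 5*h + 6)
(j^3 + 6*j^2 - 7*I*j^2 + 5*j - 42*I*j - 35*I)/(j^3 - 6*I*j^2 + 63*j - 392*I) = (j^2 + 6*j + 5)/(j^2 + I*j + 56)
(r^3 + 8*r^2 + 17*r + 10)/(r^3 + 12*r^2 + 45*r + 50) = (r + 1)/(r + 5)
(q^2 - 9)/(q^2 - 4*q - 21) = (q - 3)/(q - 7)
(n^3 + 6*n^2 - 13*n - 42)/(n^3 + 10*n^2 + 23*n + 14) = (n - 3)/(n + 1)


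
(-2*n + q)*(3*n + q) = -6*n^2 + n*q + q^2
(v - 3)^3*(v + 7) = v^4 - 2*v^3 - 36*v^2 + 162*v - 189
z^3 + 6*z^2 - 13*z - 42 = (z - 3)*(z + 2)*(z + 7)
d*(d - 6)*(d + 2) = d^3 - 4*d^2 - 12*d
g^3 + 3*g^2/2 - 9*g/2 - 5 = (g - 2)*(g + 1)*(g + 5/2)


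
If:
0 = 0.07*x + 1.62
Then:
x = -23.14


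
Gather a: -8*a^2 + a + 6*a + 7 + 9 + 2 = -8*a^2 + 7*a + 18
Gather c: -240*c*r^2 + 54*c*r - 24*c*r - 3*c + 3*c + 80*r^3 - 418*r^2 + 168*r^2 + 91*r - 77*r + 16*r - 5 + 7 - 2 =c*(-240*r^2 + 30*r) + 80*r^3 - 250*r^2 + 30*r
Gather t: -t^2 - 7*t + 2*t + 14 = -t^2 - 5*t + 14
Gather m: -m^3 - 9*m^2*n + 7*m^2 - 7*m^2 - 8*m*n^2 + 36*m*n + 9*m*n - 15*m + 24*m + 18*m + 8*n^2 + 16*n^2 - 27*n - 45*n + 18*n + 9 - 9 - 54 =-m^3 - 9*m^2*n + m*(-8*n^2 + 45*n + 27) + 24*n^2 - 54*n - 54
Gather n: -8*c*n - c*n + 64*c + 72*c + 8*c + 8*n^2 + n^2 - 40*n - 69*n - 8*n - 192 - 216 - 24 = 144*c + 9*n^2 + n*(-9*c - 117) - 432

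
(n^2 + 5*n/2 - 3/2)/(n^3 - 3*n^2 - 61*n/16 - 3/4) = 8*(-2*n^2 - 5*n + 3)/(-16*n^3 + 48*n^2 + 61*n + 12)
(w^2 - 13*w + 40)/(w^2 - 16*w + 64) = (w - 5)/(w - 8)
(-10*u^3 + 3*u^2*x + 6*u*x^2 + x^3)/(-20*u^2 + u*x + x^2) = (-2*u^2 + u*x + x^2)/(-4*u + x)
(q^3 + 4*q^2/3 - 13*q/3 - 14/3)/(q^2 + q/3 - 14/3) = q + 1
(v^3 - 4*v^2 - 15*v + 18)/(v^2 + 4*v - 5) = (v^2 - 3*v - 18)/(v + 5)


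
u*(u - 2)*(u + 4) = u^3 + 2*u^2 - 8*u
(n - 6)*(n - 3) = n^2 - 9*n + 18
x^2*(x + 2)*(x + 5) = x^4 + 7*x^3 + 10*x^2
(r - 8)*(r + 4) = r^2 - 4*r - 32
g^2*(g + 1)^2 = g^4 + 2*g^3 + g^2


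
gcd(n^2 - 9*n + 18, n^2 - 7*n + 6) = n - 6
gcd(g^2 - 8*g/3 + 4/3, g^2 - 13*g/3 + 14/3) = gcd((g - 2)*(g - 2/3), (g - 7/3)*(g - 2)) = g - 2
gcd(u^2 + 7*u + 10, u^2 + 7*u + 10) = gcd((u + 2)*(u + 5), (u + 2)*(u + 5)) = u^2 + 7*u + 10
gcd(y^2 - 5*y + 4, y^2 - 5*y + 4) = y^2 - 5*y + 4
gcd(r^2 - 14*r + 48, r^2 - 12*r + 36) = r - 6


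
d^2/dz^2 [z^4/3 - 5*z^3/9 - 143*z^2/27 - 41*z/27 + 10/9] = 4*z^2 - 10*z/3 - 286/27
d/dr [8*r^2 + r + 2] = 16*r + 1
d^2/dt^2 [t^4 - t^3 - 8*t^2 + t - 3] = 12*t^2 - 6*t - 16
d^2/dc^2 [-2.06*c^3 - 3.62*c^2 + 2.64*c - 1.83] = -12.36*c - 7.24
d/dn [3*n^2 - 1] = 6*n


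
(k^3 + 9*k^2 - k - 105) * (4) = 4*k^3 + 36*k^2 - 4*k - 420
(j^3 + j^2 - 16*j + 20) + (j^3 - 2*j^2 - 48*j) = 2*j^3 - j^2 - 64*j + 20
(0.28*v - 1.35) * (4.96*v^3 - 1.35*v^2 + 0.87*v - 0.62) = 1.3888*v^4 - 7.074*v^3 + 2.0661*v^2 - 1.3481*v + 0.837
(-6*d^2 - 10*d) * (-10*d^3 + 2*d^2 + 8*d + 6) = 60*d^5 + 88*d^4 - 68*d^3 - 116*d^2 - 60*d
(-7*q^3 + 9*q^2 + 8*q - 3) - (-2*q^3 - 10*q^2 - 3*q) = -5*q^3 + 19*q^2 + 11*q - 3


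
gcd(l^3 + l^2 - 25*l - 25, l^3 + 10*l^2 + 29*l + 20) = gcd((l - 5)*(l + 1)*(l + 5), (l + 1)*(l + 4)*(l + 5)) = l^2 + 6*l + 5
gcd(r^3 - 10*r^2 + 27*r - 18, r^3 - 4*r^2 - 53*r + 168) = r - 3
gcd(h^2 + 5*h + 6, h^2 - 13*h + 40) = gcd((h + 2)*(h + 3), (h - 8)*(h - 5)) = 1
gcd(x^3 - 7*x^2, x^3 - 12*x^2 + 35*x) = x^2 - 7*x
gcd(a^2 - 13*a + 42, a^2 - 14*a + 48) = a - 6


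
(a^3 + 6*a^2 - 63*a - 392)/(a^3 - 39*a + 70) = (a^2 - a - 56)/(a^2 - 7*a + 10)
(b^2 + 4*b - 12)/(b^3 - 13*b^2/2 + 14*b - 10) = 2*(b + 6)/(2*b^2 - 9*b + 10)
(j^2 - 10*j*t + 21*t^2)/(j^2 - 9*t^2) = (j - 7*t)/(j + 3*t)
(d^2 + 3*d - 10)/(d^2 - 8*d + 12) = (d + 5)/(d - 6)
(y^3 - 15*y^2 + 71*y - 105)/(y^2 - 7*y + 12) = (y^2 - 12*y + 35)/(y - 4)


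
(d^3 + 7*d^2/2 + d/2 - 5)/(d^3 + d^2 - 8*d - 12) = (d^2 + 3*d/2 - 5/2)/(d^2 - d - 6)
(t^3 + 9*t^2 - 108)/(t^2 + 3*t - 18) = t + 6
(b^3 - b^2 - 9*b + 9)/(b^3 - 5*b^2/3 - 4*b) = 3*(b^2 + 2*b - 3)/(b*(3*b + 4))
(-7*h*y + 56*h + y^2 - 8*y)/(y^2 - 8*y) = (-7*h + y)/y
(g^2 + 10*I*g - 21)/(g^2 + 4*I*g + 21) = (g + 3*I)/(g - 3*I)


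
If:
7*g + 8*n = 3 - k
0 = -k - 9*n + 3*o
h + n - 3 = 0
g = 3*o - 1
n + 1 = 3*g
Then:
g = 1/5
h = 17/5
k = 24/5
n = -2/5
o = 2/5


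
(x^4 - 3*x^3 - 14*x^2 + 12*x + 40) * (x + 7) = x^5 + 4*x^4 - 35*x^3 - 86*x^2 + 124*x + 280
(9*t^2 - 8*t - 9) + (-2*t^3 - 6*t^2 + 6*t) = -2*t^3 + 3*t^2 - 2*t - 9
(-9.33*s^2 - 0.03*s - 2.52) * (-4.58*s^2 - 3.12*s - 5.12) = 42.7314*s^4 + 29.247*s^3 + 59.4048*s^2 + 8.016*s + 12.9024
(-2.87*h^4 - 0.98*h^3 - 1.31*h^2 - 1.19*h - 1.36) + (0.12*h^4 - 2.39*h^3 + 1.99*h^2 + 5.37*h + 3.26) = -2.75*h^4 - 3.37*h^3 + 0.68*h^2 + 4.18*h + 1.9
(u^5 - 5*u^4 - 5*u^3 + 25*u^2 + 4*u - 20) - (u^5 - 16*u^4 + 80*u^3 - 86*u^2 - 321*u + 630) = 11*u^4 - 85*u^3 + 111*u^2 + 325*u - 650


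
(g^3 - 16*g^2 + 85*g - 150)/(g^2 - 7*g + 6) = (g^2 - 10*g + 25)/(g - 1)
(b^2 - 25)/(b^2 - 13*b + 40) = (b + 5)/(b - 8)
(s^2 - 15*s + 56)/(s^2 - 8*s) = (s - 7)/s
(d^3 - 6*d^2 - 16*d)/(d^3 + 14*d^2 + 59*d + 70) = d*(d - 8)/(d^2 + 12*d + 35)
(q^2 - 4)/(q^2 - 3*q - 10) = (q - 2)/(q - 5)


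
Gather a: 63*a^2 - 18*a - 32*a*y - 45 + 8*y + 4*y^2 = 63*a^2 + a*(-32*y - 18) + 4*y^2 + 8*y - 45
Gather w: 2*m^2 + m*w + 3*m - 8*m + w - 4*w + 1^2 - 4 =2*m^2 - 5*m + w*(m - 3) - 3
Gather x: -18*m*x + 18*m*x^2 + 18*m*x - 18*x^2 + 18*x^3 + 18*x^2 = 18*m*x^2 + 18*x^3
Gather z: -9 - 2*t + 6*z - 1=-2*t + 6*z - 10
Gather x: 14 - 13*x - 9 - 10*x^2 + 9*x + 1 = -10*x^2 - 4*x + 6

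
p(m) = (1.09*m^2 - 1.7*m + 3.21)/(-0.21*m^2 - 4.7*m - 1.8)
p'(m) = (0.42*m + 4.7)*(1.09*m^2 - 1.7*m + 3.21)/(-0.21*m^2 - 4.7*m - 1.8)^2 + (2.18*m - 1.7)/(-0.21*m^2 - 4.7*m - 1.8)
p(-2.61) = 1.67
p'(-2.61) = -0.15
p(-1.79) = 1.64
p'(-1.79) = 0.15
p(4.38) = -0.63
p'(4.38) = -0.14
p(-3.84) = 1.96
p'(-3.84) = -0.31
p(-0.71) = 3.47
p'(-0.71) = 8.40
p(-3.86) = 1.97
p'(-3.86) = -0.31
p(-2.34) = 1.63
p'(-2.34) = -0.09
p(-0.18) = -3.70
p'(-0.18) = 19.97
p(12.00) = -1.58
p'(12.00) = -0.10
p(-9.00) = 4.55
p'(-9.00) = -0.73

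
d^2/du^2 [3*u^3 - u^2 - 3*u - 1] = 18*u - 2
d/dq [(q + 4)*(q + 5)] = 2*q + 9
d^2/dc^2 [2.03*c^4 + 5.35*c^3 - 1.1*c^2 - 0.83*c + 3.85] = 24.36*c^2 + 32.1*c - 2.2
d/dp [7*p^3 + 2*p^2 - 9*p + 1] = 21*p^2 + 4*p - 9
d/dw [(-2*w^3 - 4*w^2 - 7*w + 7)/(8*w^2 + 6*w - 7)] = (-16*w^4 - 24*w^3 + 74*w^2 - 56*w + 7)/(64*w^4 + 96*w^3 - 76*w^2 - 84*w + 49)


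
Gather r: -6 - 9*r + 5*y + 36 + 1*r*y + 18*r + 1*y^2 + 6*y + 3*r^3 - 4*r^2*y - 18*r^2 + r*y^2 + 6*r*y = 3*r^3 + r^2*(-4*y - 18) + r*(y^2 + 7*y + 9) + y^2 + 11*y + 30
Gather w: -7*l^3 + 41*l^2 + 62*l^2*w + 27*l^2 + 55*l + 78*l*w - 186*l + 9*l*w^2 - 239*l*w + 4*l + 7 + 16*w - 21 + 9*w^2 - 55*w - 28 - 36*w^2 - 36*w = -7*l^3 + 68*l^2 - 127*l + w^2*(9*l - 27) + w*(62*l^2 - 161*l - 75) - 42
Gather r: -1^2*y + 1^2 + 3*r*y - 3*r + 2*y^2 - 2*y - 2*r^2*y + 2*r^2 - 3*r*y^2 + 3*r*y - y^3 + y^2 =r^2*(2 - 2*y) + r*(-3*y^2 + 6*y - 3) - y^3 + 3*y^2 - 3*y + 1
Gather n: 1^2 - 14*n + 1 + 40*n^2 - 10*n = 40*n^2 - 24*n + 2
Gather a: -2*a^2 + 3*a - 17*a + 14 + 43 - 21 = -2*a^2 - 14*a + 36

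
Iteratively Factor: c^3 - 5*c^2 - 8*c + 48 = (c - 4)*(c^2 - c - 12) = (c - 4)*(c + 3)*(c - 4)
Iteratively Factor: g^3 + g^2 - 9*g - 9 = (g - 3)*(g^2 + 4*g + 3) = (g - 3)*(g + 1)*(g + 3)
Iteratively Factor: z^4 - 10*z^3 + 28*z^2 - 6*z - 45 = (z - 3)*(z^3 - 7*z^2 + 7*z + 15) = (z - 5)*(z - 3)*(z^2 - 2*z - 3) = (z - 5)*(z - 3)^2*(z + 1)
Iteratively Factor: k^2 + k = (k + 1)*(k)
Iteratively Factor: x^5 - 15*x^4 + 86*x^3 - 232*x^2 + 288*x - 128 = (x - 4)*(x^4 - 11*x^3 + 42*x^2 - 64*x + 32) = (x - 4)^2*(x^3 - 7*x^2 + 14*x - 8) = (x - 4)^2*(x - 1)*(x^2 - 6*x + 8) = (x - 4)^3*(x - 1)*(x - 2)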